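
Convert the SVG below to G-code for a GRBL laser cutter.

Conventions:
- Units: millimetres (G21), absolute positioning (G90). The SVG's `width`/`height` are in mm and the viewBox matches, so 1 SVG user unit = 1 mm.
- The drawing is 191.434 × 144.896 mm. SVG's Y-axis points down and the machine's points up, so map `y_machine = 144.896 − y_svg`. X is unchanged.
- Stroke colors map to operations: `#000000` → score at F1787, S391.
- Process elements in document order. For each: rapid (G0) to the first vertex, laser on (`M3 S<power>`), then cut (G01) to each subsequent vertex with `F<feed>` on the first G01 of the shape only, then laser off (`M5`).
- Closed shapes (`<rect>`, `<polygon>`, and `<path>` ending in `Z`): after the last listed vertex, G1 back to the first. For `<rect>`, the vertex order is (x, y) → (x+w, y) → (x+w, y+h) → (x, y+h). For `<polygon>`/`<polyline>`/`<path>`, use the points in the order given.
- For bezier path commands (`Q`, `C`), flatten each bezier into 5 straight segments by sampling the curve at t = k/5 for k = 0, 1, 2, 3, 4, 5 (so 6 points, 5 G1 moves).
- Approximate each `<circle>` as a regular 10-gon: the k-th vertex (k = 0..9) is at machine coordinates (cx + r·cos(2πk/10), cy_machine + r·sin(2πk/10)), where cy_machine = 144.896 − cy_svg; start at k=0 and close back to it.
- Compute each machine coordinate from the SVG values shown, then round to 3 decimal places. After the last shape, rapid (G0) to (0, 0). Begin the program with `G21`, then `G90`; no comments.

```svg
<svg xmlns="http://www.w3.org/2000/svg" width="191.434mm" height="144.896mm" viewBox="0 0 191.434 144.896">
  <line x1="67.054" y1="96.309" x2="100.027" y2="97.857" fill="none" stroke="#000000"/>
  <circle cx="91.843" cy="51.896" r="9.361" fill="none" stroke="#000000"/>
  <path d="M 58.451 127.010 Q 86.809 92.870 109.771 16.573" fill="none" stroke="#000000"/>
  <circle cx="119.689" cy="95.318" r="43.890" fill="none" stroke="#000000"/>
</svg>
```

G21
G90
G0 X67.054 Y48.587
M3 S391
G01 X100.027 Y47.039 F1787
M5
G0 X101.204 Y93.000
M3 S391
G01 X99.416 Y98.502 F1787
G01 X94.736 Y101.903
G01 X88.950 Y101.903
G01 X84.270 Y98.502
G01 X82.482 Y93.000
G01 X84.270 Y87.498
G01 X88.950 Y84.097
G01 X94.736 Y84.097
G01 X99.416 Y87.498
G01 X101.204 Y93.000
M5
G0 X58.451 Y17.886
M3 S391
G01 X69.578 Y33.228 F1787
G01 X80.274 Y51.943
G01 X90.538 Y74.031
G01 X100.370 Y99.490
G01 X109.771 Y128.323
M5
G0 X163.579 Y49.578
M3 S391
G01 X155.197 Y75.376 F1787
G01 X133.252 Y91.320
G01 X106.126 Y91.320
G01 X84.181 Y75.376
G01 X75.799 Y49.578
G01 X84.181 Y23.780
G01 X106.126 Y7.836
G01 X133.252 Y7.836
G01 X155.197 Y23.780
G01 X163.579 Y49.578
M5
G0 X0.000 Y0.000

viewBox `0 0 191.434 144.896` with mm width/height → 1 unit = 1 mm. Flip: y_m = 144.896 − y_svg.

**Shape 1** — `<line>` line segment, stroke `#000000` → score (S391, F1787). Machine vertices: (67.054,48.587) → (100.027,47.039). Open path.

**Shape 2** — `<circle>` circle, stroke `#000000` → score (S391, F1787). Machine vertices: (101.204,93.000) → (99.416,98.502) → (94.736,101.903) → (88.950,101.903) → (84.270,98.502) → (82.482,93.000) → (84.270,87.498) → (88.950,84.097) → (94.736,84.097) → (99.416,87.498) → (101.204,93.000). Closed: final G1 returns to the first vertex.

**Shape 3** — `<path>` quadratic bezier, stroke `#000000` → score (S391, F1787). Control points (SVG): P0=(58.451,127.010), P1=(86.809,92.870), P2=(109.771,16.573); sampled at t=k/5. Machine vertices: (58.451,17.886) → (69.578,33.228) → (80.274,51.943) → (90.538,74.031) → (100.370,99.490) → (109.771,128.323). Open path.

**Shape 4** — `<circle>` circle, stroke `#000000` → score (S391, F1787). Machine vertices: (163.579,49.578) → (155.197,75.376) → (133.252,91.320) → (106.126,91.320) → (84.181,75.376) → (75.799,49.578) → (84.181,23.780) → (106.126,7.836) → (133.252,7.836) → (155.197,23.780) → (163.579,49.578). Closed: final G1 returns to the first vertex.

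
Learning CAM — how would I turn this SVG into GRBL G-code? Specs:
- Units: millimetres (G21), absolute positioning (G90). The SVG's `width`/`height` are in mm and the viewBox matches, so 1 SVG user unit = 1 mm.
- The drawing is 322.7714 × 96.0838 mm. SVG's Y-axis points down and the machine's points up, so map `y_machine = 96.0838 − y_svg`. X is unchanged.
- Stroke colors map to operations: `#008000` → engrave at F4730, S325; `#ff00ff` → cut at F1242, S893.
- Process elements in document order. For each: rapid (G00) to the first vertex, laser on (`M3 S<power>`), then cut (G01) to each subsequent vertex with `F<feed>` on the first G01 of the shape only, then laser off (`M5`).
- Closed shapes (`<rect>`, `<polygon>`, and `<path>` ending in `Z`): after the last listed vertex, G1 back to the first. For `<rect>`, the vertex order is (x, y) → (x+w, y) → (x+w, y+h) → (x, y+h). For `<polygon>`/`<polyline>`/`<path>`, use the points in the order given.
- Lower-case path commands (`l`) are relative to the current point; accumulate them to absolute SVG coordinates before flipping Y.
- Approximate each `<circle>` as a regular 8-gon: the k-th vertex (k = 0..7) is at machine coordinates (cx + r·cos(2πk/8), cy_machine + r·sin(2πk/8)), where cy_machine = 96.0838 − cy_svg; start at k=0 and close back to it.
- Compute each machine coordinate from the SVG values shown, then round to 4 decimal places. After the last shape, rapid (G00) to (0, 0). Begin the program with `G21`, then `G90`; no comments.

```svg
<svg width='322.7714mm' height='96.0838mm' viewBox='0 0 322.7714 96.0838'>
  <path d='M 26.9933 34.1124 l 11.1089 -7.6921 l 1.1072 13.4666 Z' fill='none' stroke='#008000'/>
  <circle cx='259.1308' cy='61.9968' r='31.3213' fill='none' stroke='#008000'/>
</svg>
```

Since the viewBox matches the mm dimensions, user units are millimetres directly. The only transform is the Y-flip y_m = 96.0838 − y_svg.

Shape 1 is a regular polygon drawn with `<path>`. Its stroke #008000 means engrave at S325, F4730. After flipping Y the toolpath is (26.9933,61.9714) → (38.1022,69.6635) → (39.2094,56.1969) → (26.9933,61.9714), returning to the start.

Shape 2 is a circle drawn with `<circle>`. Its stroke #008000 means engrave at S325, F4730. After flipping Y the toolpath is (290.4521,34.0870) → (281.2783,56.2345) → (259.1308,65.4083) → (236.9833,56.2345) → (227.8095,34.0870) → (236.9833,11.9395) → (259.1308,2.7657) → (281.2783,11.9395) → (290.4521,34.0870), returning to the start.

G21
G90
G00 X26.9933 Y61.9714
M3 S325
G01 X38.1022 Y69.6635 F4730
G01 X39.2094 Y56.1969
G01 X26.9933 Y61.9714
M5
G00 X290.4521 Y34.0870
M3 S325
G01 X281.2783 Y56.2345 F4730
G01 X259.1308 Y65.4083
G01 X236.9833 Y56.2345
G01 X227.8095 Y34.0870
G01 X236.9833 Y11.9395
G01 X259.1308 Y2.7657
G01 X281.2783 Y11.9395
G01 X290.4521 Y34.0870
M5
G00 X0.0000 Y0.0000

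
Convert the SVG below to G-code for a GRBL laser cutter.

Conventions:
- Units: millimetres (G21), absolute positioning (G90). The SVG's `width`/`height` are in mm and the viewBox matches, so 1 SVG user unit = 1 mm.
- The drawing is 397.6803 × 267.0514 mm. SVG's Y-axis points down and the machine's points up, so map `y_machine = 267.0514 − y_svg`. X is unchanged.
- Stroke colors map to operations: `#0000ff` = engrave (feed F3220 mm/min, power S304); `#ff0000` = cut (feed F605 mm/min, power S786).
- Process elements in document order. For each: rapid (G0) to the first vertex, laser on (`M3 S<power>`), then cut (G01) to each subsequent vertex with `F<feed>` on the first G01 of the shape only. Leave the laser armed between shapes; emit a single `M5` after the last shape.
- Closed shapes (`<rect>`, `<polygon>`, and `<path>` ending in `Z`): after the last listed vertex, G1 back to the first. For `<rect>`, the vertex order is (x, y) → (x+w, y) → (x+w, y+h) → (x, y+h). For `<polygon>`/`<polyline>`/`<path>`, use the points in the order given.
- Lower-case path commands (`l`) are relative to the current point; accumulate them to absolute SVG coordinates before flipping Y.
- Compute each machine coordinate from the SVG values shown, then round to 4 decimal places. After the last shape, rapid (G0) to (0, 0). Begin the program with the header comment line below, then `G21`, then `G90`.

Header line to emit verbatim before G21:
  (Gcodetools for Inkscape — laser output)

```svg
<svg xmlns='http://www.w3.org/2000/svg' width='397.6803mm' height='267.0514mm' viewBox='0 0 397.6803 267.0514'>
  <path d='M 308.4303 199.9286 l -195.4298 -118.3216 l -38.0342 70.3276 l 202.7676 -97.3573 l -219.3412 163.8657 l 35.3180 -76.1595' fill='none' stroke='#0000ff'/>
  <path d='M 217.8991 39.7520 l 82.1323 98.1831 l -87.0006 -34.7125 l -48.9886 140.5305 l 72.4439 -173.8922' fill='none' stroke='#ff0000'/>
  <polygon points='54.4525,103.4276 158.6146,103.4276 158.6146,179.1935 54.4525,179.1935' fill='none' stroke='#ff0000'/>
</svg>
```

1 u = 1 mm; y_m = 267.0514 − y.

[1] `<path>` open polyline, #0000ff→engrave S304 F3220: (308.4303,67.1228) → (113.0005,185.4444) → (74.9663,115.1168) → (277.7339,212.4741) → (58.3927,48.6084) → (93.7107,124.7679)

[2] `<path>` open polyline, #ff0000→cut S786 F605: (217.8991,227.2994) → (300.0314,129.1163) → (213.0308,163.8288) → (164.0422,23.2983) → (236.4861,197.1905)

[3] `<polygon>` rectangle, #ff0000→cut S786 F605: (54.4525,163.6238) → (158.6146,163.6238) → (158.6146,87.8579) → (54.4525,87.8579) → (54.4525,163.6238) (closed)

(Gcodetools for Inkscape — laser output)
G21
G90
G0 X308.4303 Y67.1228
M3 S304
G01 X113.0005 Y185.4444 F3220
G01 X74.9663 Y115.1168
G01 X277.7339 Y212.4741
G01 X58.3927 Y48.6084
G01 X93.7107 Y124.7679
G0 X217.8991 Y227.2994
M3 S786
G01 X300.0314 Y129.1163 F605
G01 X213.0308 Y163.8288
G01 X164.0422 Y23.2983
G01 X236.4861 Y197.1905
G0 X54.4525 Y163.6238
M3 S786
G01 X158.6146 Y163.6238 F605
G01 X158.6146 Y87.8579
G01 X54.4525 Y87.8579
G01 X54.4525 Y163.6238
M5
G0 X0.0000 Y0.0000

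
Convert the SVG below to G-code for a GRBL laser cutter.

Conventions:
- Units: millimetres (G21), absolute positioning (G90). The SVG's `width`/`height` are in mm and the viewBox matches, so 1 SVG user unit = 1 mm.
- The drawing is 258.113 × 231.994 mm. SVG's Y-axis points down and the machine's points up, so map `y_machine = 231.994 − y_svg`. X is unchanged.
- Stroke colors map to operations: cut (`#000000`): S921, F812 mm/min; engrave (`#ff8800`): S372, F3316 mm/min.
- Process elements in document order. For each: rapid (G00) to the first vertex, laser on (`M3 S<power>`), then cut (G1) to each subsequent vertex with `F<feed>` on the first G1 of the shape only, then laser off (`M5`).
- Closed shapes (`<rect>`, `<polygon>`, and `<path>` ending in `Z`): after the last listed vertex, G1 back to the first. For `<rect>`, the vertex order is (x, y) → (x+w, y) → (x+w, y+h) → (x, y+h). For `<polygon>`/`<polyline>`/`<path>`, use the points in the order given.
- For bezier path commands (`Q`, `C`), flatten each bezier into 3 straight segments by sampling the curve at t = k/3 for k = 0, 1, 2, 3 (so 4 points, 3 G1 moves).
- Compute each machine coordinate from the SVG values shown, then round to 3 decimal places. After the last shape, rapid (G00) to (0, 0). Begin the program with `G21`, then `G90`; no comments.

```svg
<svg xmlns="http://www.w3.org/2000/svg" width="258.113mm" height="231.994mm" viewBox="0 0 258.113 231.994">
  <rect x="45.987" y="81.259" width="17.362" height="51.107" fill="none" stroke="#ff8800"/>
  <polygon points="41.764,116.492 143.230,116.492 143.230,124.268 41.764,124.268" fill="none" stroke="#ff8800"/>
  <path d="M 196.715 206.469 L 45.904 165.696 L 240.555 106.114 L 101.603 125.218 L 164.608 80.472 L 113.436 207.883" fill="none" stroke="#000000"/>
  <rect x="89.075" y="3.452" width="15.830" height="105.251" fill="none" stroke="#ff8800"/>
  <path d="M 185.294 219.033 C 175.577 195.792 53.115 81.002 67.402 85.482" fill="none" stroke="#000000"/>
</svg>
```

G21
G90
G00 X45.987 Y150.735
M3 S372
G1 X63.349 Y150.735 F3316
G1 X63.349 Y99.628
G1 X45.987 Y99.628
G1 X45.987 Y150.735
M5
G00 X41.764 Y115.502
M3 S372
G1 X143.230 Y115.502 F3316
G1 X143.230 Y107.726
G1 X41.764 Y107.726
G1 X41.764 Y115.502
M5
G00 X196.715 Y25.525
M3 S921
G1 X45.904 Y66.298 F812
G1 X240.555 Y125.880
G1 X101.603 Y106.776
G1 X164.608 Y151.522
G1 X113.436 Y24.111
M5
G00 X89.075 Y228.542
M3 S372
G1 X104.905 Y228.542 F3316
G1 X104.905 Y123.291
G1 X89.075 Y123.291
G1 X89.075 Y228.542
M5
G00 X185.294 Y12.961
M3 S921
G1 X147.236 Y58.910 F812
G1 X89.457 Y119.043
G1 X67.402 Y146.512
M5
G00 X0.000 Y0.000

viewBox `0 0 258.113 231.994` with mm width/height → 1 unit = 1 mm. Flip: y_m = 231.994 − y_svg.

**Shape 1** — `<rect>` rectangle, stroke `#ff8800` → engrave (S372, F3316). Machine vertices: (45.987,150.735) → (63.349,150.735) → (63.349,99.628) → (45.987,99.628) → (45.987,150.735). Closed: final G1 returns to the first vertex.

**Shape 2** — `<polygon>` rectangle, stroke `#ff8800` → engrave (S372, F3316). Machine vertices: (41.764,115.502) → (143.230,115.502) → (143.230,107.726) → (41.764,107.726) → (41.764,115.502). Closed: final G1 returns to the first vertex.

**Shape 3** — `<path>` open polyline, stroke `#000000` → cut (S921, F812). Machine vertices: (196.715,25.525) → (45.904,66.298) → (240.555,125.880) → (101.603,106.776) → (164.608,151.522) → (113.436,24.111). Open path.

**Shape 4** — `<rect>` rectangle, stroke `#ff8800` → engrave (S372, F3316). Machine vertices: (89.075,228.542) → (104.905,228.542) → (104.905,123.291) → (89.075,123.291) → (89.075,228.542). Closed: final G1 returns to the first vertex.

**Shape 5** — `<path>` cubic bezier, stroke `#000000` → cut (S921, F812). Control points (SVG): P0=(185.294,219.033), P1=(175.577,195.792), P2=(53.115,81.002), P3=(67.402,85.482); sampled at t=k/3. Machine vertices: (185.294,12.961) → (147.236,58.910) → (89.457,119.043) → (67.402,146.512). Open path.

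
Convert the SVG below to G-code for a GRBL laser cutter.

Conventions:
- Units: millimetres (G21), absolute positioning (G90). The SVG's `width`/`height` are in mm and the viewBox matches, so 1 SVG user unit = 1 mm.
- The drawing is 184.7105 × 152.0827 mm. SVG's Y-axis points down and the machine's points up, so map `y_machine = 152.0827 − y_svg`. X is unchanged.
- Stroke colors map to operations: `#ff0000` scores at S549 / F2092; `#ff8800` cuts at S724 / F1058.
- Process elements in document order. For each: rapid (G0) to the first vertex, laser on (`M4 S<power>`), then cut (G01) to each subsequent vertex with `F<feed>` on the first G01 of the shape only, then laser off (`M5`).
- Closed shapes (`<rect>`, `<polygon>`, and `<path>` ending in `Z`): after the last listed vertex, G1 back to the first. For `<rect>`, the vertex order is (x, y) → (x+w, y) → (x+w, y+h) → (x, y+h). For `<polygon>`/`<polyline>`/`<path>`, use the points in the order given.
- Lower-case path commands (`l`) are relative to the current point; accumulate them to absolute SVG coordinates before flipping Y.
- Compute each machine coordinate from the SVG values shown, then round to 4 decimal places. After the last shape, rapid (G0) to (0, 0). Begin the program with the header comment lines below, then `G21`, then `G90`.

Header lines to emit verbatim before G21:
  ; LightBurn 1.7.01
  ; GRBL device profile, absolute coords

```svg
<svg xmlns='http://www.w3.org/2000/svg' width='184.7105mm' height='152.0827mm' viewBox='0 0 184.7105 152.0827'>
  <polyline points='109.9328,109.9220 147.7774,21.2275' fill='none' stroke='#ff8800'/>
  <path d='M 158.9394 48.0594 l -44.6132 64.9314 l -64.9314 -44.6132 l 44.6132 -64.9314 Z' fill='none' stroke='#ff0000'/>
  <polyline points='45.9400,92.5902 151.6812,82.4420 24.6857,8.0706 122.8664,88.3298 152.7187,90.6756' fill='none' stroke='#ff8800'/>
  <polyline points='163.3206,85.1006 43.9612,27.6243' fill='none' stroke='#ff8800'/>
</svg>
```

; LightBurn 1.7.01
; GRBL device profile, absolute coords
G21
G90
G0 X109.9328 Y42.1607
M4 S724
G01 X147.7774 Y130.8552 F1058
M5
G0 X158.9394 Y104.0233
M4 S549
G01 X114.3262 Y39.0919 F2092
G01 X49.3948 Y83.7051
G01 X94.0080 Y148.6365
G01 X158.9394 Y104.0233
M5
G0 X45.9400 Y59.4925
M4 S724
G01 X151.6812 Y69.6407 F1058
G01 X24.6857 Y144.0121
G01 X122.8664 Y63.7529
G01 X152.7187 Y61.4071
M5
G0 X163.3206 Y66.9821
M4 S724
G01 X43.9612 Y124.4584 F1058
M5
G0 X0.0000 Y0.0000

1 u = 1 mm; y_m = 152.0827 − y.

[1] `<polyline>` line segment, #ff8800→cut S724 F1058: (109.9328,42.1607) → (147.7774,130.8552)

[2] `<path>` regular polygon, #ff0000→score S549 F2092: (158.9394,104.0233) → (114.3262,39.0919) → (49.3948,83.7051) → (94.0080,148.6365) → (158.9394,104.0233) (closed)

[3] `<polyline>` open polyline, #ff8800→cut S724 F1058: (45.9400,59.4925) → (151.6812,69.6407) → (24.6857,144.0121) → (122.8664,63.7529) → (152.7187,61.4071)

[4] `<polyline>` line segment, #ff8800→cut S724 F1058: (163.3206,66.9821) → (43.9612,124.4584)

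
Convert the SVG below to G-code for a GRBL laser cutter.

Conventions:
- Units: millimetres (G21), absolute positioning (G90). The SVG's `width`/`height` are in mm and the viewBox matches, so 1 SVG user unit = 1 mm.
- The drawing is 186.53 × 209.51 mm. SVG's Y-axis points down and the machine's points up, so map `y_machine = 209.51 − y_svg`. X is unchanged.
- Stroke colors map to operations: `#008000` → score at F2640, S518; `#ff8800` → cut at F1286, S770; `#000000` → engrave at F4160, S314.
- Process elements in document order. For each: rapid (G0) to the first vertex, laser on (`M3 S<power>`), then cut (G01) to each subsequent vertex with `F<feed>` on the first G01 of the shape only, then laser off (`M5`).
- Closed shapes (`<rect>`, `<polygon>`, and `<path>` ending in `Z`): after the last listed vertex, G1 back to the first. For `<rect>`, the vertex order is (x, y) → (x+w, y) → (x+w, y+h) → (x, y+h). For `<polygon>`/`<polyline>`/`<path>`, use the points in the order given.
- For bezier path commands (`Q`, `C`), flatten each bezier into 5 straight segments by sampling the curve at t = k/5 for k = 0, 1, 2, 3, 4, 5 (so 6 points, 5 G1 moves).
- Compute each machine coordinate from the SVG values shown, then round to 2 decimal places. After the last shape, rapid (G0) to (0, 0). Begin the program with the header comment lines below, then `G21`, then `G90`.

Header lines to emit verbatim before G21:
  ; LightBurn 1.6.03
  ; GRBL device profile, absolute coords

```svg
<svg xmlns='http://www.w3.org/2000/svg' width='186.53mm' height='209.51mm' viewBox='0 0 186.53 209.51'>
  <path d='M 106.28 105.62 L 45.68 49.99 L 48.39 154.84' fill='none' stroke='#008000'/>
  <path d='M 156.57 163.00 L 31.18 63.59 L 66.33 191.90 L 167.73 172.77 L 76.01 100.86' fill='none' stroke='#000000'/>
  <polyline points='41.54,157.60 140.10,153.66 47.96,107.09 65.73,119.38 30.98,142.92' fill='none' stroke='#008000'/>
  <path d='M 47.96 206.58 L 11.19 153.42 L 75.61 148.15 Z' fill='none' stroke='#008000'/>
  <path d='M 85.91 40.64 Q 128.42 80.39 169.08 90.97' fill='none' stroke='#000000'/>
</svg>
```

viewBox `0 0 186.53 209.51` with mm width/height → 1 unit = 1 mm. Flip: y_m = 209.51 − y_svg.

**Shape 1** — `<path>` open polyline, stroke `#008000` → score (S518, F2640). Machine vertices: (106.28,103.89) → (45.68,159.52) → (48.39,54.67). Open path.

**Shape 2** — `<path>` open polyline, stroke `#000000` → engrave (S314, F4160). Machine vertices: (156.57,46.51) → (31.18,145.92) → (66.33,17.61) → (167.73,36.74) → (76.01,108.65). Open path.

**Shape 3** — `<polyline>` open polyline, stroke `#008000` → score (S518, F2640). Machine vertices: (41.54,51.91) → (140.10,55.85) → (47.96,102.42) → (65.73,90.13) → (30.98,66.59). Open path.

**Shape 4** — `<path>` regular polygon, stroke `#008000` → score (S518, F2640). Machine vertices: (47.96,2.93) → (11.19,56.09) → (75.61,61.36) → (47.96,2.93). Closed: final G1 returns to the first vertex.

**Shape 5** — `<path>` quadratic bezier, stroke `#000000` → engrave (S314, F4160). Control points (SVG): P0=(85.91,40.64), P1=(128.42,80.39), P2=(169.08,90.97); sampled at t=k/5. Machine vertices: (85.91,168.87) → (102.84,154.14) → (119.62,141.74) → (136.26,131.67) → (152.74,123.94) → (169.08,118.54). Open path.

; LightBurn 1.6.03
; GRBL device profile, absolute coords
G21
G90
G0 X106.28 Y103.89
M3 S518
G01 X45.68 Y159.52 F2640
G01 X48.39 Y54.67
M5
G0 X156.57 Y46.51
M3 S314
G01 X31.18 Y145.92 F4160
G01 X66.33 Y17.61
G01 X167.73 Y36.74
G01 X76.01 Y108.65
M5
G0 X41.54 Y51.91
M3 S518
G01 X140.10 Y55.85 F2640
G01 X47.96 Y102.42
G01 X65.73 Y90.13
G01 X30.98 Y66.59
M5
G0 X47.96 Y2.93
M3 S518
G01 X11.19 Y56.09 F2640
G01 X75.61 Y61.36
G01 X47.96 Y2.93
M5
G0 X85.91 Y168.87
M3 S314
G01 X102.84 Y154.14 F4160
G01 X119.62 Y141.74
G01 X136.26 Y131.67
G01 X152.74 Y123.94
G01 X169.08 Y118.54
M5
G0 X0.00 Y0.00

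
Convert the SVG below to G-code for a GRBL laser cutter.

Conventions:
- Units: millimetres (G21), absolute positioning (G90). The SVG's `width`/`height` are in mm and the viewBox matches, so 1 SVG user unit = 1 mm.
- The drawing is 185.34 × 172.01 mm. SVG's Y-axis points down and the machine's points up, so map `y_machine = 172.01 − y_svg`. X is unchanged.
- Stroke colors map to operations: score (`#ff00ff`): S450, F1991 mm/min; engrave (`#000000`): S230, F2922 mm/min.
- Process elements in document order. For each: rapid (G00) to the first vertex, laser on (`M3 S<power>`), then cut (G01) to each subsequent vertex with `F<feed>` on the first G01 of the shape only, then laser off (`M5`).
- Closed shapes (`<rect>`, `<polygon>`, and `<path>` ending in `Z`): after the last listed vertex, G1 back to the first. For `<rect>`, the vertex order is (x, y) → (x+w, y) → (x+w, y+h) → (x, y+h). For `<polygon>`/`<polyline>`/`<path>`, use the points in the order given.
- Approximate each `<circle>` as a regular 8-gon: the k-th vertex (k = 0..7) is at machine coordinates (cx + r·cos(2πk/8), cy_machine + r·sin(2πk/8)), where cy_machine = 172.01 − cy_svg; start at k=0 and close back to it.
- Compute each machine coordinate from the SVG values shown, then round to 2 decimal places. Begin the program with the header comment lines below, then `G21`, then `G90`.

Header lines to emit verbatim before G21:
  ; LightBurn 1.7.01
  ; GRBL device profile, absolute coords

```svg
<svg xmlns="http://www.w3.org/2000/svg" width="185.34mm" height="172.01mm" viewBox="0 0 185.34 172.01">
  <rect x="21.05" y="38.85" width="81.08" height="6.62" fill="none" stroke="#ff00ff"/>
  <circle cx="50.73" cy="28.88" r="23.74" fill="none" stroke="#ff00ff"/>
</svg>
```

1 u = 1 mm; y_m = 172.01 − y.

[1] `<rect>` rectangle, #ff00ff→score S450 F1991: (21.05,133.16) → (102.13,133.16) → (102.13,126.54) → (21.05,126.54) → (21.05,133.16) (closed)

[2] `<circle>` circle, #ff00ff→score S450 F1991: (74.47,143.13) → (67.52,159.92) → (50.73,166.87) → (33.94,159.92) → (26.99,143.13) → (33.94,126.34) → (50.73,119.39) → (67.52,126.34) → (74.47,143.13) (closed)

; LightBurn 1.7.01
; GRBL device profile, absolute coords
G21
G90
G00 X21.05 Y133.16
M3 S450
G01 X102.13 Y133.16 F1991
G01 X102.13 Y126.54
G01 X21.05 Y126.54
G01 X21.05 Y133.16
M5
G00 X74.47 Y143.13
M3 S450
G01 X67.52 Y159.92 F1991
G01 X50.73 Y166.87
G01 X33.94 Y159.92
G01 X26.99 Y143.13
G01 X33.94 Y126.34
G01 X50.73 Y119.39
G01 X67.52 Y126.34
G01 X74.47 Y143.13
M5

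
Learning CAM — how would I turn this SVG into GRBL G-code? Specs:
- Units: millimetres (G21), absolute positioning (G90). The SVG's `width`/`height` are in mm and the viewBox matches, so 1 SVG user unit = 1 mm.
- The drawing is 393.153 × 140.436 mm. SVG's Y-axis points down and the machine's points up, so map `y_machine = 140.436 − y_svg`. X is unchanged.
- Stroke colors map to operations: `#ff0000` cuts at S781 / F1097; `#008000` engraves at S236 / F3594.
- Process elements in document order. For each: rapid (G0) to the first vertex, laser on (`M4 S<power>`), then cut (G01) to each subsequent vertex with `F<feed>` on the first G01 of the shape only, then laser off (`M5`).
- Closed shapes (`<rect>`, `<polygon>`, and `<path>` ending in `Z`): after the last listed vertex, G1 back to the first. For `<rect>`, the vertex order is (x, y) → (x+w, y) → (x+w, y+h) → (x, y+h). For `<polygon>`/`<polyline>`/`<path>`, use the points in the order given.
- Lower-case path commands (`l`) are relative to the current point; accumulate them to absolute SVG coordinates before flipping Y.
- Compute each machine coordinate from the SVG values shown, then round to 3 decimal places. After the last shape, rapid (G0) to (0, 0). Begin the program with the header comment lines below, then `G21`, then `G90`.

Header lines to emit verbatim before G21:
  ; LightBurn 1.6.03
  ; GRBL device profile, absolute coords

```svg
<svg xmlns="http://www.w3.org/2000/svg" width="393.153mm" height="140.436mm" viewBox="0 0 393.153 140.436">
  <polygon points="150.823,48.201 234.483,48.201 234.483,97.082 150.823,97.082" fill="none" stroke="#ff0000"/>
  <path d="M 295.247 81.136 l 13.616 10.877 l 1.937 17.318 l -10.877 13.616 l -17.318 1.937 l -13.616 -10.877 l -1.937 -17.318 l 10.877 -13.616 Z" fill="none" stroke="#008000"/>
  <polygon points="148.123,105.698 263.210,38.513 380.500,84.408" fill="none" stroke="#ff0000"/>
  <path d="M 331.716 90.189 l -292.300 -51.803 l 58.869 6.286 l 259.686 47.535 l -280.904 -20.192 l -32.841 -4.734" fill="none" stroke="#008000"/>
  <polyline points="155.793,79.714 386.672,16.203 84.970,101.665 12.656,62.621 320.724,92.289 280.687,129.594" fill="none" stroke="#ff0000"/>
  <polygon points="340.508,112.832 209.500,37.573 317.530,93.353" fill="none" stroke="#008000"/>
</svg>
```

1 u = 1 mm; y_m = 140.436 − y.

[1] `<polygon>` rectangle, #ff0000→cut S781 F1097: (150.823,92.235) → (234.483,92.235) → (234.483,43.354) → (150.823,43.354) → (150.823,92.235) (closed)

[2] `<path>` regular polygon, #008000→engrave S236 F3594: (295.247,59.300) → (308.863,48.423) → (310.800,31.105) → (299.923,17.489) → (282.605,15.552) → (268.989,26.429) → (267.052,43.747) → (277.929,57.363) → (295.247,59.300) (closed)

[3] `<polygon>` closed polygon, #ff0000→cut S781 F1097: (148.123,34.738) → (263.210,101.923) → (380.500,56.028) → (148.123,34.738) (closed)

[4] `<path>` open polyline, #008000→engrave S236 F3594: (331.716,50.247) → (39.416,102.050) → (98.285,95.764) → (357.971,48.229) → (77.067,68.421) → (44.226,73.155)

[5] `<polyline>` open polyline, #ff0000→cut S781 F1097: (155.793,60.722) → (386.672,124.233) → (84.970,38.771) → (12.656,77.815) → (320.724,48.147) → (280.687,10.842)

[6] `<polygon>` closed polygon, #008000→engrave S236 F3594: (340.508,27.604) → (209.500,102.863) → (317.530,47.083) → (340.508,27.604) (closed)

; LightBurn 1.6.03
; GRBL device profile, absolute coords
G21
G90
G0 X150.823 Y92.235
M4 S781
G01 X234.483 Y92.235 F1097
G01 X234.483 Y43.354
G01 X150.823 Y43.354
G01 X150.823 Y92.235
M5
G0 X295.247 Y59.300
M4 S236
G01 X308.863 Y48.423 F3594
G01 X310.800 Y31.105
G01 X299.923 Y17.489
G01 X282.605 Y15.552
G01 X268.989 Y26.429
G01 X267.052 Y43.747
G01 X277.929 Y57.363
G01 X295.247 Y59.300
M5
G0 X148.123 Y34.738
M4 S781
G01 X263.210 Y101.923 F1097
G01 X380.500 Y56.028
G01 X148.123 Y34.738
M5
G0 X331.716 Y50.247
M4 S236
G01 X39.416 Y102.050 F3594
G01 X98.285 Y95.764
G01 X357.971 Y48.229
G01 X77.067 Y68.421
G01 X44.226 Y73.155
M5
G0 X155.793 Y60.722
M4 S781
G01 X386.672 Y124.233 F1097
G01 X84.970 Y38.771
G01 X12.656 Y77.815
G01 X320.724 Y48.147
G01 X280.687 Y10.842
M5
G0 X340.508 Y27.604
M4 S236
G01 X209.500 Y102.863 F3594
G01 X317.530 Y47.083
G01 X340.508 Y27.604
M5
G0 X0.000 Y0.000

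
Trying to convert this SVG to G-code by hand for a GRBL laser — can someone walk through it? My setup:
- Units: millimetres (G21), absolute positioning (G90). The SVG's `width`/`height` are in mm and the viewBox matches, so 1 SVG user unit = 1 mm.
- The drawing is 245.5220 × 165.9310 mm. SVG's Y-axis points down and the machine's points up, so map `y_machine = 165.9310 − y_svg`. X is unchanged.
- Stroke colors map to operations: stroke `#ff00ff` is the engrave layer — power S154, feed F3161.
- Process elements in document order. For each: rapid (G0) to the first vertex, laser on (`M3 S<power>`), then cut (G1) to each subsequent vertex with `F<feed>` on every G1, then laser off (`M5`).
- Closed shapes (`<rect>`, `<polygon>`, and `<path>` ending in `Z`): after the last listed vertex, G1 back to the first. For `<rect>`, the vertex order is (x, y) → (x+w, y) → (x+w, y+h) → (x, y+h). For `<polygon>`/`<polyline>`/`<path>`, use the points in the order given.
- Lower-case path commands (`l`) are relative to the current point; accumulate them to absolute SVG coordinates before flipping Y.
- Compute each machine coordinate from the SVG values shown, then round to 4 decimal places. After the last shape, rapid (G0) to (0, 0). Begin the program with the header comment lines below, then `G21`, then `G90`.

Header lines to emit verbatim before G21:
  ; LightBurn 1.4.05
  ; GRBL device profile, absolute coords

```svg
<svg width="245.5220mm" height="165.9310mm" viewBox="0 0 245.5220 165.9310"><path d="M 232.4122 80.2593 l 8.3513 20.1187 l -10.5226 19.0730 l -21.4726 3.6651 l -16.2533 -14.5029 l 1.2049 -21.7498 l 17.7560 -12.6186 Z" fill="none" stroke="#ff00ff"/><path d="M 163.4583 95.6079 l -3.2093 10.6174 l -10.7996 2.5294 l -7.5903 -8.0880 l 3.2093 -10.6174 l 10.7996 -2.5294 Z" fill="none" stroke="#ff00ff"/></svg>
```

Since the viewBox matches the mm dimensions, user units are millimetres directly. The only transform is the Y-flip y_m = 165.9310 − y_svg.

Shape 1 is a regular polygon drawn with `<path>`. Its stroke #ff00ff means engrave at S154, F3161. After flipping Y the toolpath is (232.4122,85.6717) → (240.7635,65.5530) → (230.2409,46.4800) → (208.7683,42.8149) → (192.5150,57.3178) → (193.7199,79.0676) → (211.4759,91.6862) → (232.4122,85.6717), returning to the start.

Shape 2 is a regular polygon drawn with `<path>`. Its stroke #ff00ff means engrave at S154, F3161. After flipping Y the toolpath is (163.4583,70.3231) → (160.2490,59.7057) → (149.4494,57.1763) → (141.8591,65.2643) → (145.0684,75.8817) → (155.8680,78.4111) → (163.4583,70.3231), returning to the start.

; LightBurn 1.4.05
; GRBL device profile, absolute coords
G21
G90
G0 X232.4122 Y85.6717
M3 S154
G1 X240.7635 Y65.5530 F3161
G1 X230.2409 Y46.4800 F3161
G1 X208.7683 Y42.8149 F3161
G1 X192.5150 Y57.3178 F3161
G1 X193.7199 Y79.0676 F3161
G1 X211.4759 Y91.6862 F3161
G1 X232.4122 Y85.6717 F3161
M5
G0 X163.4583 Y70.3231
M3 S154
G1 X160.2490 Y59.7057 F3161
G1 X149.4494 Y57.1763 F3161
G1 X141.8591 Y65.2643 F3161
G1 X145.0684 Y75.8817 F3161
G1 X155.8680 Y78.4111 F3161
G1 X163.4583 Y70.3231 F3161
M5
G0 X0.0000 Y0.0000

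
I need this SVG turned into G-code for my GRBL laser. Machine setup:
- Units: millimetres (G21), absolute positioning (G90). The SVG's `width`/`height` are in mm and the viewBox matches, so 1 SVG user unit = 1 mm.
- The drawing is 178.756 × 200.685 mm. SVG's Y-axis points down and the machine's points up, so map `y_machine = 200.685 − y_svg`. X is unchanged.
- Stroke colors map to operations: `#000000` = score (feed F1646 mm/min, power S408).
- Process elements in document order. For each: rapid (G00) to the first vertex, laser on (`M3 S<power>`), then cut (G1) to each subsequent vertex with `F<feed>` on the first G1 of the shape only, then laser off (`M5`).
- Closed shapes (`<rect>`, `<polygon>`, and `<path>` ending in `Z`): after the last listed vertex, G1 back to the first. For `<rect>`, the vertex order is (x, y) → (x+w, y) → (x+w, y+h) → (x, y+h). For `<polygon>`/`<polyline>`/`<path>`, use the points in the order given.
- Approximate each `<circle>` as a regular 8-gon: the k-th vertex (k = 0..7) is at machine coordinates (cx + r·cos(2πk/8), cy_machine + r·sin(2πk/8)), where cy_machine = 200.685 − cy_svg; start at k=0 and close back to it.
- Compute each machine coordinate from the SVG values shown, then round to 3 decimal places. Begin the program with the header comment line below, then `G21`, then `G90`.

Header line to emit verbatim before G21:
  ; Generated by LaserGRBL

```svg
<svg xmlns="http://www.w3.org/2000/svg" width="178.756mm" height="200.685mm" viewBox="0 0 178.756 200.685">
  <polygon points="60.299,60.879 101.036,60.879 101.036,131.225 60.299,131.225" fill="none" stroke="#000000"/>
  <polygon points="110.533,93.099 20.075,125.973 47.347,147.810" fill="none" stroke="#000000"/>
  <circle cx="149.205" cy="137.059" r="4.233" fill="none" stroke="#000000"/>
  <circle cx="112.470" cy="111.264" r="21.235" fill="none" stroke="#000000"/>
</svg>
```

viewBox `0 0 178.756 200.685` with mm width/height → 1 unit = 1 mm. Flip: y_m = 200.685 − y_svg.

**Shape 1** — `<polygon>` rectangle, stroke `#000000` → score (S408, F1646). Machine vertices: (60.299,139.806) → (101.036,139.806) → (101.036,69.460) → (60.299,69.460) → (60.299,139.806). Closed: final G1 returns to the first vertex.

**Shape 2** — `<polygon>` closed polygon, stroke `#000000` → score (S408, F1646). Machine vertices: (110.533,107.586) → (20.075,74.712) → (47.347,52.875) → (110.533,107.586). Closed: final G1 returns to the first vertex.

**Shape 3** — `<circle>` circle, stroke `#000000` → score (S408, F1646). Machine vertices: (153.438,63.626) → (152.198,66.619) → (149.205,67.859) → (146.212,66.619) → (144.972,63.626) → (146.212,60.633) → (149.205,59.393) → (152.198,60.633) → (153.438,63.626). Closed: final G1 returns to the first vertex.

**Shape 4** — `<circle>` circle, stroke `#000000` → score (S408, F1646). Machine vertices: (133.705,89.421) → (127.485,104.436) → (112.470,110.656) → (97.455,104.436) → (91.235,89.421) → (97.455,74.406) → (112.470,68.186) → (127.485,74.406) → (133.705,89.421). Closed: final G1 returns to the first vertex.

; Generated by LaserGRBL
G21
G90
G00 X60.299 Y139.806
M3 S408
G1 X101.036 Y139.806 F1646
G1 X101.036 Y69.460
G1 X60.299 Y69.460
G1 X60.299 Y139.806
M5
G00 X110.533 Y107.586
M3 S408
G1 X20.075 Y74.712 F1646
G1 X47.347 Y52.875
G1 X110.533 Y107.586
M5
G00 X153.438 Y63.626
M3 S408
G1 X152.198 Y66.619 F1646
G1 X149.205 Y67.859
G1 X146.212 Y66.619
G1 X144.972 Y63.626
G1 X146.212 Y60.633
G1 X149.205 Y59.393
G1 X152.198 Y60.633
G1 X153.438 Y63.626
M5
G00 X133.705 Y89.421
M3 S408
G1 X127.485 Y104.436 F1646
G1 X112.470 Y110.656
G1 X97.455 Y104.436
G1 X91.235 Y89.421
G1 X97.455 Y74.406
G1 X112.470 Y68.186
G1 X127.485 Y74.406
G1 X133.705 Y89.421
M5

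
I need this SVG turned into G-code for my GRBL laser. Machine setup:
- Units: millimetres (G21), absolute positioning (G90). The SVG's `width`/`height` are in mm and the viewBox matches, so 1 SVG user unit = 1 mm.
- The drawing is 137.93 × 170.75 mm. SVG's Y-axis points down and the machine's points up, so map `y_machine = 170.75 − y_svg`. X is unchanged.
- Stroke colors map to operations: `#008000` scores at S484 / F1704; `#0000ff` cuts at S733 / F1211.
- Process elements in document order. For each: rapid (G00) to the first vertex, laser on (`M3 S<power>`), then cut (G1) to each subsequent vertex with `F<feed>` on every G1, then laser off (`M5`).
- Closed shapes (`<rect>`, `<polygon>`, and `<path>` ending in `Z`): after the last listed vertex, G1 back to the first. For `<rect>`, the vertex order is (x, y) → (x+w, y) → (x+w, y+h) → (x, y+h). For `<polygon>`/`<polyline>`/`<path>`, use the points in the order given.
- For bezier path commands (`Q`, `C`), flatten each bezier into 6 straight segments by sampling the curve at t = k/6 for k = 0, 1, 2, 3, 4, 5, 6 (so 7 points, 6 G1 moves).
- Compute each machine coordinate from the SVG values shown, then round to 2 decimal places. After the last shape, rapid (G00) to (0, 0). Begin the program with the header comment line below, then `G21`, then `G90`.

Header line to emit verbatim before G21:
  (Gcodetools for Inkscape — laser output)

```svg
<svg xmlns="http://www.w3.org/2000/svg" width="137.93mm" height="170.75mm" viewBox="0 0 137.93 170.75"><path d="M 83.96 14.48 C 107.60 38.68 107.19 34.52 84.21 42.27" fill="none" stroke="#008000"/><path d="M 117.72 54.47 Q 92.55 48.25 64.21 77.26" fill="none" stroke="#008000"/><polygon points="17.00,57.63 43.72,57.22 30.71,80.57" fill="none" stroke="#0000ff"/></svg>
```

viewBox `0 0 137.93 170.75` with mm width/height → 1 unit = 1 mm. Flip: y_m = 170.75 − y_svg.

**Shape 1** — `<path>` cubic bezier, stroke `#008000` → score (S484, F1704). Control points (SVG): P0=(83.96,14.48), P1=(107.60,38.68), P2=(107.19,34.52), P3=(84.21,42.27); sampled at t=k/6. Machine vertices: (83.96,156.27) → (93.78,146.35) → (99.64,140.03) → (101.57,136.21) → (99.61,133.75) → (93.81,131.55) → (84.21,128.48). Open path.

**Shape 2** — `<path>` quadratic bezier, stroke `#008000` → score (S484, F1704). Control points (SVG): P0=(117.72,54.47), P1=(92.55,48.25), P2=(64.21,77.26); sampled at t=k/6. Machine vertices: (117.72,116.28) → (109.24,117.37) → (100.59,116.51) → (91.76,113.69) → (82.75,108.92) → (73.57,102.18) → (64.21,93.49). Open path.

**Shape 3** — `<polygon>` regular polygon, stroke `#0000ff` → cut (S733, F1211). Machine vertices: (17.00,113.12) → (43.72,113.53) → (30.71,90.18) → (17.00,113.12). Closed: final G1 returns to the first vertex.

(Gcodetools for Inkscape — laser output)
G21
G90
G00 X83.96 Y156.27
M3 S484
G1 X93.78 Y146.35 F1704
G1 X99.64 Y140.03 F1704
G1 X101.57 Y136.21 F1704
G1 X99.61 Y133.75 F1704
G1 X93.81 Y131.55 F1704
G1 X84.21 Y128.48 F1704
M5
G00 X117.72 Y116.28
M3 S484
G1 X109.24 Y117.37 F1704
G1 X100.59 Y116.51 F1704
G1 X91.76 Y113.69 F1704
G1 X82.75 Y108.92 F1704
G1 X73.57 Y102.18 F1704
G1 X64.21 Y93.49 F1704
M5
G00 X17.00 Y113.12
M3 S733
G1 X43.72 Y113.53 F1211
G1 X30.71 Y90.18 F1211
G1 X17.00 Y113.12 F1211
M5
G00 X0.00 Y0.00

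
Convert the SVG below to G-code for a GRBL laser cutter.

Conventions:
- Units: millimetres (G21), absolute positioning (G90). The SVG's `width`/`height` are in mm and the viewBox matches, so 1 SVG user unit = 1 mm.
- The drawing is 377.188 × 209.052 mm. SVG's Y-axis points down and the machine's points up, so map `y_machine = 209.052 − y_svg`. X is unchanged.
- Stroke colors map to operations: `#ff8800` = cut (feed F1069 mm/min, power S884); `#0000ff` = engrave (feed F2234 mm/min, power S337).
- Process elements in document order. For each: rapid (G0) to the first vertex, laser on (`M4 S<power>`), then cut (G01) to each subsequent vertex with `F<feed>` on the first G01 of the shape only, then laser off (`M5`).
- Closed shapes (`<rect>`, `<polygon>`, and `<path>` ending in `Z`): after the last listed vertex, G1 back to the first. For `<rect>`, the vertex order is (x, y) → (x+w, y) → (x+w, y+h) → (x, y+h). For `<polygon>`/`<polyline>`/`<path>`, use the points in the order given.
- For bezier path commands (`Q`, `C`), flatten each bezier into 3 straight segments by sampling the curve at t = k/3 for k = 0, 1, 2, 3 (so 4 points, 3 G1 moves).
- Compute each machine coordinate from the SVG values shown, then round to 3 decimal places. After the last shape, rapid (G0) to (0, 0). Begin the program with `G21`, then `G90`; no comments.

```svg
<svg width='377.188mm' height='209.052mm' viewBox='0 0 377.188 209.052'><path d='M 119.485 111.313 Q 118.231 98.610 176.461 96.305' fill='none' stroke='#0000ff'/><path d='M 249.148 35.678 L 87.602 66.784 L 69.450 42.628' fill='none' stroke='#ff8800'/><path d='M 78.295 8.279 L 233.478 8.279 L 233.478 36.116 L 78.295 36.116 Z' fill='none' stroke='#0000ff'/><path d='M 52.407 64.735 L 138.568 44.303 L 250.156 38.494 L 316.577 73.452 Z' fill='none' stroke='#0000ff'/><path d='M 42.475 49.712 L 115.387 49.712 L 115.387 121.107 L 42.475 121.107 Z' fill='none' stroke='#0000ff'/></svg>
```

G21
G90
G0 X119.485 Y97.739
M4 S337
G01 X125.258 Y105.052 F2234
G01 X144.250 Y110.055
G01 X176.461 Y112.747
M5
G0 X249.148 Y173.374
M4 S884
G01 X87.602 Y142.268 F1069
G01 X69.450 Y166.424
M5
G0 X78.295 Y200.773
M4 S337
G01 X233.478 Y200.773 F2234
G01 X233.478 Y172.936
G01 X78.295 Y172.936
G01 X78.295 Y200.773
M5
G0 X52.407 Y144.317
M4 S337
G01 X138.568 Y164.749 F2234
G01 X250.156 Y170.558
G01 X316.577 Y135.600
G01 X52.407 Y144.317
M5
G0 X42.475 Y159.340
M4 S337
G01 X115.387 Y159.340 F2234
G01 X115.387 Y87.945
G01 X42.475 Y87.945
G01 X42.475 Y159.340
M5
G0 X0.000 Y0.000

viewBox `0 0 377.188 209.052` with mm width/height → 1 unit = 1 mm. Flip: y_m = 209.052 − y_svg.

**Shape 1** — `<path>` quadratic bezier, stroke `#0000ff` → engrave (S337, F2234). Control points (SVG): P0=(119.485,111.313), P1=(118.231,98.610), P2=(176.461,96.305); sampled at t=k/3. Machine vertices: (119.485,97.739) → (125.258,105.052) → (144.250,110.055) → (176.461,112.747). Open path.

**Shape 2** — `<path>` open polyline, stroke `#ff8800` → cut (S884, F1069). Machine vertices: (249.148,173.374) → (87.602,142.268) → (69.450,166.424). Open path.

**Shape 3** — `<path>` rectangle, stroke `#0000ff` → engrave (S337, F2234). Machine vertices: (78.295,200.773) → (233.478,200.773) → (233.478,172.936) → (78.295,172.936) → (78.295,200.773). Closed: final G1 returns to the first vertex.

**Shape 4** — `<path>` closed polygon, stroke `#0000ff` → engrave (S337, F2234). Machine vertices: (52.407,144.317) → (138.568,164.749) → (250.156,170.558) → (316.577,135.600) → (52.407,144.317). Closed: final G1 returns to the first vertex.

**Shape 5** — `<path>` rectangle, stroke `#0000ff` → engrave (S337, F2234). Machine vertices: (42.475,159.340) → (115.387,159.340) → (115.387,87.945) → (42.475,87.945) → (42.475,159.340). Closed: final G1 returns to the first vertex.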